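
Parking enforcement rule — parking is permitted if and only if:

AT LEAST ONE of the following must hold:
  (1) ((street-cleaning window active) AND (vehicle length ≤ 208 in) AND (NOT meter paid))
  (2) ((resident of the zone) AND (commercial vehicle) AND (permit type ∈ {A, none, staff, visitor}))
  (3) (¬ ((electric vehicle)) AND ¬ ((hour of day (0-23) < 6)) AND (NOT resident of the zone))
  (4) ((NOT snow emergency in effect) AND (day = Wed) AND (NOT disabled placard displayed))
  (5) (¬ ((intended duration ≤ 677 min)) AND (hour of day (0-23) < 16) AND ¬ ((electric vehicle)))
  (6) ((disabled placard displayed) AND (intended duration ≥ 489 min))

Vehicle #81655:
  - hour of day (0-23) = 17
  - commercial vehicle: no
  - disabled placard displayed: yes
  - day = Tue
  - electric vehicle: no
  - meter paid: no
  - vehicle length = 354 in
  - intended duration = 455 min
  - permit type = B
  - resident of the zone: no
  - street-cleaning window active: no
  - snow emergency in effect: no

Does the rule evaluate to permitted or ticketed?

Atomic conditions:
  street-cleaning window active: no → false
  vehicle length ≤ 208 in: 354 ≤ 208 is false
  NOT meter paid: no → true
  resident of the zone: no → false
  commercial vehicle: no → false
  permit type ∈ {A, none, staff, visitor}: B is not in the set → false
  electric vehicle: no → false
  hour of day (0-23) < 6: 17 < 6 is false
  NOT resident of the zone: no → true
  NOT snow emergency in effect: no → true
  day = Wed: Tue == Wed is false
  NOT disabled placard displayed: yes → false
  intended duration ≤ 677 min: 455 ≤ 677 is true
  hour of day (0-23) < 16: 17 < 16 is false
  disabled placard displayed: yes → true
  intended duration ≥ 489 min: 455 ≥ 489 is false
Combine:
[1] false AND false AND true = false
[2] false AND false AND false = false
[3.1] NOT false = true
[3.2] NOT false = true
[3] true AND true AND true = true
[4] true AND false AND false = false
[5.1] NOT true = false
[5.3] NOT false = true
[5] false AND false AND true = false
[6] true AND false = false
[root] false OR false OR true OR false OR false OR false = true
Overall: true → permitted

Permitted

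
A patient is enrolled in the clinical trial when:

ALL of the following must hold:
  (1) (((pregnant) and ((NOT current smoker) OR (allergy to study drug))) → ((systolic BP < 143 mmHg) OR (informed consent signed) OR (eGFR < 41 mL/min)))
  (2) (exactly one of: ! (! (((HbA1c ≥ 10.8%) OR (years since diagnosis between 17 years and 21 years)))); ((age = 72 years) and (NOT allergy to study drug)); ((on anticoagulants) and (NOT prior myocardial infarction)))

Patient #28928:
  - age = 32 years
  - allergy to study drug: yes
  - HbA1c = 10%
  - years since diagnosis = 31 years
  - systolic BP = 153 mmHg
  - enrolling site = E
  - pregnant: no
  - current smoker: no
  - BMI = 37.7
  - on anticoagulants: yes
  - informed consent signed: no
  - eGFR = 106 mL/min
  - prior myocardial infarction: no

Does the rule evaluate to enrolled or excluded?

Atomic conditions:
  pregnant: no → false
  NOT current smoker: no → true
  allergy to study drug: yes → true
  systolic BP < 143 mmHg: 153 < 143 is false
  informed consent signed: no → false
  eGFR < 41 mL/min: 106 < 41 is false
  HbA1c ≥ 10.8%: 10 ≥ 10.8 is false
  years since diagnosis between 17 years and 21 years: 31 in [17, 21] is false
  age = 72 years: 32 == 72 is false
  NOT allergy to study drug: yes → false
  on anticoagulants: yes → true
  NOT prior myocardial infarction: no → true
Combine:
[1.1.2] true OR true = true
[1.1] false AND true = false
[1.2] false OR false OR false = false
[1] false → false (antecedent false ⇒ implication holds) = true
[2.1.1.1] false OR false = false
[2.1.1] NOT false = true
[2.1] NOT true = false
[2.2] false AND false = false
[2.3] true AND true = true
[2] exactly-one(false, false, true) = true
[root] true AND true = true
Overall: true → enrolled

Enrolled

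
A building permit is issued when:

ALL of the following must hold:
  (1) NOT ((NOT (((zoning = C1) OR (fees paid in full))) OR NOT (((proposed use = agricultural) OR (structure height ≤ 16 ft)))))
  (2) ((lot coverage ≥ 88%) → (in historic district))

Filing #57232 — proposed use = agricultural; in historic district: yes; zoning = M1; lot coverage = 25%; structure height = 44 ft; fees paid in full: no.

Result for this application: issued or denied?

Denied

Atomic conditions:
  zoning = C1: M1 == C1 is false
  fees paid in full: no → false
  proposed use = agricultural: agricultural == agricultural is true
  structure height ≤ 16 ft: 44 ≤ 16 is false
  lot coverage ≥ 88%: 25 ≥ 88 is false
  in historic district: yes → true
Combine:
[1.1.1.1] false OR false = false
[1.1.1] NOT false = true
[1.1.2.1] true OR false = true
[1.1.2] NOT true = false
[1.1] true OR false = true
[1] NOT true = false
[2] false → true (antecedent false ⇒ implication holds) = true
[root] false AND true = false
Overall: false → denied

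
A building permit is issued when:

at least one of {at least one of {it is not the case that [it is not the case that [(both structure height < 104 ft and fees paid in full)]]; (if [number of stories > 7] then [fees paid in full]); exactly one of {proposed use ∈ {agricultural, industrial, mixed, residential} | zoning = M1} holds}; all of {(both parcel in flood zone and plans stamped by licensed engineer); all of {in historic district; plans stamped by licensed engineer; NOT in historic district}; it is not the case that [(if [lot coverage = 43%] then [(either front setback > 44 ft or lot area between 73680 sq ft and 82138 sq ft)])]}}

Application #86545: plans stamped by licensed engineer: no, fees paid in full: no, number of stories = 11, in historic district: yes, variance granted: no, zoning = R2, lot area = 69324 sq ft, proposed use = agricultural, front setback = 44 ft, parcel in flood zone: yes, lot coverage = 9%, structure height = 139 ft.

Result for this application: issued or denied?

Issued

Atomic conditions:
  structure height < 104 ft: 139 < 104 is false
  fees paid in full: no → false
  number of stories > 7: 11 > 7 is true
  proposed use ∈ {agricultural, industrial, mixed, residential}: agricultural is in the set → true
  zoning = M1: R2 == M1 is false
  parcel in flood zone: yes → true
  plans stamped by licensed engineer: no → false
  in historic district: yes → true
  NOT in historic district: yes → false
  lot coverage = 43%: 9 == 43 is false
  front setback > 44 ft: 44 > 44 is false
  lot area between 73680 sq ft and 82138 sq ft: 69324 in [73680, 82138] is false
Combine:
[1.1.1.1] false AND false = false
[1.1.1] NOT false = true
[1.1] NOT true = false
[1.2] true → false = false
[1.3] exactly-one(true, false) = true
[1] false OR false OR true = true
[2.1] true AND false = false
[2.2] true AND false AND false = false
[2.3.1.2] false OR false = false
[2.3.1] false → false (antecedent false ⇒ implication holds) = true
[2.3] NOT true = false
[2] false AND false AND false = false
[root] true OR false = true
Overall: true → issued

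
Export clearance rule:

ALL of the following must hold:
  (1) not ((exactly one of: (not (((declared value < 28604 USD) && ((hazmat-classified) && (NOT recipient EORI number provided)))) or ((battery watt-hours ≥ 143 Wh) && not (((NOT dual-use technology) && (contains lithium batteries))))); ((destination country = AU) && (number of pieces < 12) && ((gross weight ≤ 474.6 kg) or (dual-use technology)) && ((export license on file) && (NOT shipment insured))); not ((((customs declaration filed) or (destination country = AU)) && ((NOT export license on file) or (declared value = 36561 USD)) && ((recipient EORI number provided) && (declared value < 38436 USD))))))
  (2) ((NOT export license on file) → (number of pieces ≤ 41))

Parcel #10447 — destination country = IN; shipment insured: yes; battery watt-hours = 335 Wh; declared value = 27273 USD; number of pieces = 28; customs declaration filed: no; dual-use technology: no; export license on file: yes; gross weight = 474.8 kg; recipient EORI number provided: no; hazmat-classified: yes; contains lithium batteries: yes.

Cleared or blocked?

Blocked

Atomic conditions:
  declared value < 28604 USD: 27273 < 28604 is true
  hazmat-classified: yes → true
  NOT recipient EORI number provided: no → true
  battery watt-hours ≥ 143 Wh: 335 ≥ 143 is true
  NOT dual-use technology: no → true
  contains lithium batteries: yes → true
  destination country = AU: IN == AU is false
  number of pieces < 12: 28 < 12 is false
  gross weight ≤ 474.6 kg: 474.8 ≤ 474.6 is false
  dual-use technology: no → false
  export license on file: yes → true
  NOT shipment insured: yes → false
  customs declaration filed: no → false
  NOT export license on file: yes → false
  declared value = 36561 USD: 27273 == 36561 is false
  recipient EORI number provided: no → false
  declared value < 38436 USD: 27273 < 38436 is true
  number of pieces ≤ 41: 28 ≤ 41 is true
Combine:
[1.1.1.1.1.2] true AND true = true
[1.1.1.1.1] true AND true = true
[1.1.1.1] NOT true = false
[1.1.1.2.2.1] true AND true = true
[1.1.1.2.2] NOT true = false
[1.1.1.2] true AND false = false
[1.1.1] false OR false = false
[1.1.2.3] false OR false = false
[1.1.2.4] true AND false = false
[1.1.2] false AND false AND false AND false = false
[1.1.3.1.1] false OR false = false
[1.1.3.1.2] false OR false = false
[1.1.3.1.3] false AND true = false
[1.1.3.1] false AND false AND false = false
[1.1.3] NOT false = true
[1.1] exactly-one(false, false, true) = true
[1] NOT true = false
[2] false → true (antecedent false ⇒ implication holds) = true
[root] false AND true = false
Overall: false → blocked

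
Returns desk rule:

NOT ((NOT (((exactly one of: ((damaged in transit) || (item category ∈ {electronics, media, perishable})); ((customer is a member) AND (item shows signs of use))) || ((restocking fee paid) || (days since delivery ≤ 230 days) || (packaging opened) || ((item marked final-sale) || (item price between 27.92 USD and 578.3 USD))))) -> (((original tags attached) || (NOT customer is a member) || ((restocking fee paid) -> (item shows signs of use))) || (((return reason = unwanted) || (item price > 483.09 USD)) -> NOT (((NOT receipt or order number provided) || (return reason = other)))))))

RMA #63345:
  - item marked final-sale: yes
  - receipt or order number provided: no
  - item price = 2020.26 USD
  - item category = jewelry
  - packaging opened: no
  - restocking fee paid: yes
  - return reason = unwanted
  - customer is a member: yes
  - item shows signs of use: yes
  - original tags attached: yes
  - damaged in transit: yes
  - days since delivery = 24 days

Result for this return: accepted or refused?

Refused

Atomic conditions:
  damaged in transit: yes → true
  item category ∈ {electronics, media, perishable}: jewelry is not in the set → false
  customer is a member: yes → true
  item shows signs of use: yes → true
  restocking fee paid: yes → true
  days since delivery ≤ 230 days: 24 ≤ 230 is true
  packaging opened: no → false
  item marked final-sale: yes → true
  item price between 27.92 USD and 578.3 USD: 2020.26 in [27.92, 578.3] is false
  original tags attached: yes → true
  NOT customer is a member: yes → false
  return reason = unwanted: unwanted == unwanted is true
  item price > 483.09 USD: 2020.26 > 483.09 is true
  NOT receipt or order number provided: no → true
  return reason = other: unwanted == other is false
Combine:
[1.1.1.1.1] true OR false = true
[1.1.1.1.2] true AND true = true
[1.1.1.1] exactly-one(true, true) = false
[1.1.1.2.4] true OR false = true
[1.1.1.2] true OR true OR false OR true = true
[1.1.1] false OR true = true
[1.1] NOT true = false
[1.2.1.3] true → true = true
[1.2.1] true OR false OR true = true
[1.2.2.1] true OR true = true
[1.2.2.2.1] true OR false = true
[1.2.2.2] NOT true = false
[1.2.2] true → false = false
[1.2] true OR false = true
[1] false → true (antecedent false ⇒ implication holds) = true
[root] NOT true = false
Overall: false → refused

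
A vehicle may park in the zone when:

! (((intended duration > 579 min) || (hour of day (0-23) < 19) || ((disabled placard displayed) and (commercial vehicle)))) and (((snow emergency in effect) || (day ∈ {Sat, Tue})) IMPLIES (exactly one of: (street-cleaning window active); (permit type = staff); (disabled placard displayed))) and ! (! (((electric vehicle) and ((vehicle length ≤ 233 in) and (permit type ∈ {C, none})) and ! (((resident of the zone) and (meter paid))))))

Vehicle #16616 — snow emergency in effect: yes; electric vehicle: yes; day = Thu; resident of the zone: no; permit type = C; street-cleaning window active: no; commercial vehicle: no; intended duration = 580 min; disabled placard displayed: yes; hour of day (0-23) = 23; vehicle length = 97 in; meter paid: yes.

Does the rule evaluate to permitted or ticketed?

Ticketed

Atomic conditions:
  intended duration > 579 min: 580 > 579 is true
  hour of day (0-23) < 19: 23 < 19 is false
  disabled placard displayed: yes → true
  commercial vehicle: no → false
  snow emergency in effect: yes → true
  day ∈ {Sat, Tue}: Thu is not in the set → false
  street-cleaning window active: no → false
  permit type = staff: C == staff is false
  electric vehicle: yes → true
  vehicle length ≤ 233 in: 97 ≤ 233 is true
  permit type ∈ {C, none}: C is in the set → true
  resident of the zone: no → false
  meter paid: yes → true
Combine:
[1.1.3] true AND false = false
[1.1] true OR false OR false = true
[1] NOT true = false
[2.1] true OR false = true
[2.2] exactly-one(false, false, true) = true
[2] true → true = true
[3.1.1.2] true AND true = true
[3.1.1.3.1] false AND true = false
[3.1.1.3] NOT false = true
[3.1.1] true AND true AND true = true
[3.1] NOT true = false
[3] NOT false = true
[root] false AND true AND true = false
Overall: false → ticketed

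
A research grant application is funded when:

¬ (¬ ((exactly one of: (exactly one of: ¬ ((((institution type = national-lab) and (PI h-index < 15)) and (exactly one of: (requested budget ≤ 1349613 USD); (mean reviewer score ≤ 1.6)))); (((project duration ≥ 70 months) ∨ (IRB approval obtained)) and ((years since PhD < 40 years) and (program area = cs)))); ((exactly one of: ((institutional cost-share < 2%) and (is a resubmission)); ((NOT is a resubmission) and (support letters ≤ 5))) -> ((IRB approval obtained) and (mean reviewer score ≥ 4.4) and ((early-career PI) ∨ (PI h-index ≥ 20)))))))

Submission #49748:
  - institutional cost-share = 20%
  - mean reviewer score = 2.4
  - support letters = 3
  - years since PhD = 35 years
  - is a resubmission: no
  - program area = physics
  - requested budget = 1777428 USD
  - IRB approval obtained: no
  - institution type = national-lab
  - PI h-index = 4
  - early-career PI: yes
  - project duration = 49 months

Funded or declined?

Atomic conditions:
  institution type = national-lab: national-lab == national-lab is true
  PI h-index < 15: 4 < 15 is true
  requested budget ≤ 1349613 USD: 1777428 ≤ 1349613 is false
  mean reviewer score ≤ 1.6: 2.4 ≤ 1.6 is false
  project duration ≥ 70 months: 49 ≥ 70 is false
  IRB approval obtained: no → false
  years since PhD < 40 years: 35 < 40 is true
  program area = cs: physics == cs is false
  institutional cost-share < 2%: 20 < 2 is false
  is a resubmission: no → false
  NOT is a resubmission: no → true
  support letters ≤ 5: 3 ≤ 5 is true
  mean reviewer score ≥ 4.4: 2.4 ≥ 4.4 is false
  early-career PI: yes → true
  PI h-index ≥ 20: 4 ≥ 20 is false
Combine:
[1.1.1.1.1.1] true AND true = true
[1.1.1.1.1.2] exactly-one(false, false) = false
[1.1.1.1.1] true AND false = false
[1.1.1.1] NOT false = true
[1.1.1.2.1] false OR false = false
[1.1.1.2.2] true AND false = false
[1.1.1.2] false AND false = false
[1.1.1] exactly-one(true, false) = true
[1.1.2.1.1] false AND false = false
[1.1.2.1.2] true AND true = true
[1.1.2.1] exactly-one(false, true) = true
[1.1.2.2.3] true OR false = true
[1.1.2.2] false AND false AND true = false
[1.1.2] true → false = false
[1.1] exactly-one(true, false) = true
[1] NOT true = false
[root] NOT false = true
Overall: true → funded

Funded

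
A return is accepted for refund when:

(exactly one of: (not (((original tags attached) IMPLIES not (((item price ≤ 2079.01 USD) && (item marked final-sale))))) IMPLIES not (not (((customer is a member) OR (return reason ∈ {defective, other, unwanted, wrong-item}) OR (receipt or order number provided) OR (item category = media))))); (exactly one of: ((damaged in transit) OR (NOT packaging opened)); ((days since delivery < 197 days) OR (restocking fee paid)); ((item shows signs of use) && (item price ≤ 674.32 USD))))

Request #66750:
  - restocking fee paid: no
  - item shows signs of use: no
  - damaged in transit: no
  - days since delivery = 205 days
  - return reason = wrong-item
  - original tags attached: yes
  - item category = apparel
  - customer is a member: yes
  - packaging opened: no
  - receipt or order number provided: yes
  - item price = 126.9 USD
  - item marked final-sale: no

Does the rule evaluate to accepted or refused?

Refused

Atomic conditions:
  original tags attached: yes → true
  item price ≤ 2079.01 USD: 126.9 ≤ 2079.01 is true
  item marked final-sale: no → false
  customer is a member: yes → true
  return reason ∈ {defective, other, unwanted, wrong-item}: wrong-item is in the set → true
  receipt or order number provided: yes → true
  item category = media: apparel == media is false
  damaged in transit: no → false
  NOT packaging opened: no → true
  days since delivery < 197 days: 205 < 197 is false
  restocking fee paid: no → false
  item shows signs of use: no → false
  item price ≤ 674.32 USD: 126.9 ≤ 674.32 is true
Combine:
[1.1.1.2.1] true AND false = false
[1.1.1.2] NOT false = true
[1.1.1] true → true = true
[1.1] NOT true = false
[1.2.1.1] true OR true OR true OR false = true
[1.2.1] NOT true = false
[1.2] NOT false = true
[1] false → true (antecedent false ⇒ implication holds) = true
[2.1] false OR true = true
[2.2] false OR false = false
[2.3] false AND true = false
[2] exactly-one(true, false, false) = true
[root] exactly-one(true, true) = false
Overall: false → refused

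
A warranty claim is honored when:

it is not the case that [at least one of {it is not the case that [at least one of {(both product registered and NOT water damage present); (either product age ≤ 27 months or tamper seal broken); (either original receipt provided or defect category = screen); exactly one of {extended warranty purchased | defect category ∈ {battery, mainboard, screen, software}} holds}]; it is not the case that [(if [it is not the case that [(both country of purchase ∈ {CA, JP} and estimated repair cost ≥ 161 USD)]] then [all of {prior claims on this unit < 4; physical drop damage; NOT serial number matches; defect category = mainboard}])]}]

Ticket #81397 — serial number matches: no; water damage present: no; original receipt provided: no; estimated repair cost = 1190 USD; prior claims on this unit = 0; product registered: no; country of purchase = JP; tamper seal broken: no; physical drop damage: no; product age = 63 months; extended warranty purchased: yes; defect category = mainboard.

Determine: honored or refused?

Refused

Atomic conditions:
  product registered: no → false
  NOT water damage present: no → true
  product age ≤ 27 months: 63 ≤ 27 is false
  tamper seal broken: no → false
  original receipt provided: no → false
  defect category = screen: mainboard == screen is false
  extended warranty purchased: yes → true
  defect category ∈ {battery, mainboard, screen, software}: mainboard is in the set → true
  country of purchase ∈ {CA, JP}: JP is in the set → true
  estimated repair cost ≥ 161 USD: 1190 ≥ 161 is true
  prior claims on this unit < 4: 0 < 4 is true
  physical drop damage: no → false
  NOT serial number matches: no → true
  defect category = mainboard: mainboard == mainboard is true
Combine:
[1.1.1.1] false AND true = false
[1.1.1.2] false OR false = false
[1.1.1.3] false OR false = false
[1.1.1.4] exactly-one(true, true) = false
[1.1.1] false OR false OR false OR false = false
[1.1] NOT false = true
[1.2.1.1.1] true AND true = true
[1.2.1.1] NOT true = false
[1.2.1.2] true AND false AND true AND true = false
[1.2.1] false → false (antecedent false ⇒ implication holds) = true
[1.2] NOT true = false
[1] true OR false = true
[root] NOT true = false
Overall: false → refused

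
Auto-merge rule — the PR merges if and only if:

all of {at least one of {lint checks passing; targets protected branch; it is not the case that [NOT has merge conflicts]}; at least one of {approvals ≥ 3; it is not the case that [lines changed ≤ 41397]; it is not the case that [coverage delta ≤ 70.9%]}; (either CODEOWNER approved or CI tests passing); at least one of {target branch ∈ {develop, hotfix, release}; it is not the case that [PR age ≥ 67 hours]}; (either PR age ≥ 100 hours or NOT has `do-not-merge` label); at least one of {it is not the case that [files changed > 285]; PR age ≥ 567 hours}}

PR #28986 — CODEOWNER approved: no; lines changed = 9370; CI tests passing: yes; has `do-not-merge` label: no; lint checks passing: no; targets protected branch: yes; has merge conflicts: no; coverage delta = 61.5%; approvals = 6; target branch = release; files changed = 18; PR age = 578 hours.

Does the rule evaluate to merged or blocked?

Merged

Atomic conditions:
  lint checks passing: no → false
  targets protected branch: yes → true
  NOT has merge conflicts: no → true
  approvals ≥ 3: 6 ≥ 3 is true
  lines changed ≤ 41397: 9370 ≤ 41397 is true
  coverage delta ≤ 70.9%: 61.5 ≤ 70.9 is true
  CODEOWNER approved: no → false
  CI tests passing: yes → true
  target branch ∈ {develop, hotfix, release}: release is in the set → true
  PR age ≥ 67 hours: 578 ≥ 67 is true
  PR age ≥ 100 hours: 578 ≥ 100 is true
  NOT has `do-not-merge` label: no → true
  files changed > 285: 18 > 285 is false
  PR age ≥ 567 hours: 578 ≥ 567 is true
Combine:
[1.3] NOT true = false
[1] false OR true OR false = true
[2.2] NOT true = false
[2.3] NOT true = false
[2] true OR false OR false = true
[3] false OR true = true
[4.2] NOT true = false
[4] true OR false = true
[5] true OR true = true
[6.1] NOT false = true
[6] true OR true = true
[root] true AND true AND true AND true AND true AND true = true
Overall: true → merged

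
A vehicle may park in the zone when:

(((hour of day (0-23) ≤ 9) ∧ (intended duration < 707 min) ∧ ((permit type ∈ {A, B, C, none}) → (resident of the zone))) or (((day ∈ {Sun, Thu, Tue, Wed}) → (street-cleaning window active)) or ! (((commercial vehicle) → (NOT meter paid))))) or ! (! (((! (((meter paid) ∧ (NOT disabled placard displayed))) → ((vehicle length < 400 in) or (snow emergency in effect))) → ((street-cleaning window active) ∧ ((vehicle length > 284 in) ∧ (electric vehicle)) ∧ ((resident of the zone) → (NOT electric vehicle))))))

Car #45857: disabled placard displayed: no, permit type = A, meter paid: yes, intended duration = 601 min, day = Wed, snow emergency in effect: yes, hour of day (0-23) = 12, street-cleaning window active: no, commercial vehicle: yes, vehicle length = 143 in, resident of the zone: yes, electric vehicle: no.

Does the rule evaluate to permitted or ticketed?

Permitted

Atomic conditions:
  hour of day (0-23) ≤ 9: 12 ≤ 9 is false
  intended duration < 707 min: 601 < 707 is true
  permit type ∈ {A, B, C, none}: A is in the set → true
  resident of the zone: yes → true
  day ∈ {Sun, Thu, Tue, Wed}: Wed is in the set → true
  street-cleaning window active: no → false
  commercial vehicle: yes → true
  NOT meter paid: yes → false
  meter paid: yes → true
  NOT disabled placard displayed: no → true
  vehicle length < 400 in: 143 < 400 is true
  snow emergency in effect: yes → true
  vehicle length > 284 in: 143 > 284 is false
  electric vehicle: no → false
  NOT electric vehicle: no → true
Combine:
[1.1.3] true → true = true
[1.1] false AND true AND true = false
[1.2.1] true → false = false
[1.2.2.1] true → false = false
[1.2.2] NOT false = true
[1.2] false OR true = true
[1] false OR true = true
[2.1.1.1.1.1] true AND true = true
[2.1.1.1.1] NOT true = false
[2.1.1.1.2] true OR true = true
[2.1.1.1] false → true (antecedent false ⇒ implication holds) = true
[2.1.1.2.2] false AND false = false
[2.1.1.2.3] true → true = true
[2.1.1.2] false AND false AND true = false
[2.1.1] true → false = false
[2.1] NOT false = true
[2] NOT true = false
[root] true OR false = true
Overall: true → permitted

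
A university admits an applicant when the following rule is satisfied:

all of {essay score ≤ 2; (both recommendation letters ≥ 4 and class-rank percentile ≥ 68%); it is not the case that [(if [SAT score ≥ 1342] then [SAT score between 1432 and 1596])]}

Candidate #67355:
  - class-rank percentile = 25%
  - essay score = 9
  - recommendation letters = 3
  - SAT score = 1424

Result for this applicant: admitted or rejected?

Atomic conditions:
  essay score ≤ 2: 9 ≤ 2 is false
  recommendation letters ≥ 4: 3 ≥ 4 is false
  class-rank percentile ≥ 68%: 25 ≥ 68 is false
  SAT score ≥ 1342: 1424 ≥ 1342 is true
  SAT score between 1432 and 1596: 1424 in [1432, 1596] is false
Combine:
[2] false AND false = false
[3.1] true → false = false
[3] NOT false = true
[root] false AND false AND true = false
Overall: false → rejected

Rejected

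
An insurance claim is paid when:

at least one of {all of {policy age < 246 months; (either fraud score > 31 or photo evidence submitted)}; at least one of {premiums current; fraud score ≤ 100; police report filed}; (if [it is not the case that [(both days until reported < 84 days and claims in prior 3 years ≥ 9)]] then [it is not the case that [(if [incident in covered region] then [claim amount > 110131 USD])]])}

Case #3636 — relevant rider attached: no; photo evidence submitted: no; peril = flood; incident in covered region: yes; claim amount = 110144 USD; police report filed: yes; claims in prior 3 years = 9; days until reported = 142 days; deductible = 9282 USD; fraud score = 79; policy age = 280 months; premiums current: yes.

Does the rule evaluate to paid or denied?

Paid

Atomic conditions:
  policy age < 246 months: 280 < 246 is false
  fraud score > 31: 79 > 31 is true
  photo evidence submitted: no → false
  premiums current: yes → true
  fraud score ≤ 100: 79 ≤ 100 is true
  police report filed: yes → true
  days until reported < 84 days: 142 < 84 is false
  claims in prior 3 years ≥ 9: 9 ≥ 9 is true
  incident in covered region: yes → true
  claim amount > 110131 USD: 110144 > 110131 is true
Combine:
[1.2] true OR false = true
[1] false AND true = false
[2] true OR true OR true = true
[3.1.1] false AND true = false
[3.1] NOT false = true
[3.2.1] true → true = true
[3.2] NOT true = false
[3] true → false = false
[root] false OR true OR false = true
Overall: true → paid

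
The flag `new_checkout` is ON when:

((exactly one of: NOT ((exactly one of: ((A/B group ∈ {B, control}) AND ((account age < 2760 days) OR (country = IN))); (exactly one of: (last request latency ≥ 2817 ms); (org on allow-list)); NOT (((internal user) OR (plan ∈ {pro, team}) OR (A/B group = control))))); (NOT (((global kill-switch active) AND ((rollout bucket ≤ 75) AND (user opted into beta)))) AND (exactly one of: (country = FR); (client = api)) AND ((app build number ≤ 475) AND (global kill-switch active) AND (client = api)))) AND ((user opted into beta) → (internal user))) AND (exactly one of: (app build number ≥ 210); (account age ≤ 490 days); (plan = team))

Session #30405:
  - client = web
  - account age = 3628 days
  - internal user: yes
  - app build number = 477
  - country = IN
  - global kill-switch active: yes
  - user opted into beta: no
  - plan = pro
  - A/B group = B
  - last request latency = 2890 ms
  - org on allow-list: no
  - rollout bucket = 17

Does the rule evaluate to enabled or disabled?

Atomic conditions:
  A/B group ∈ {B, control}: B is in the set → true
  account age < 2760 days: 3628 < 2760 is false
  country = IN: IN == IN is true
  last request latency ≥ 2817 ms: 2890 ≥ 2817 is true
  org on allow-list: no → false
  internal user: yes → true
  plan ∈ {pro, team}: pro is in the set → true
  A/B group = control: B == control is false
  global kill-switch active: yes → true
  rollout bucket ≤ 75: 17 ≤ 75 is true
  user opted into beta: no → false
  country = FR: IN == FR is false
  client = api: web == api is false
  app build number ≤ 475: 477 ≤ 475 is false
  app build number ≥ 210: 477 ≥ 210 is true
  account age ≤ 490 days: 3628 ≤ 490 is false
  plan = team: pro == team is false
Combine:
[1.1.1.1.1.2] false OR true = true
[1.1.1.1.1] true AND true = true
[1.1.1.1.2] exactly-one(true, false) = true
[1.1.1.1.3.1] true OR true OR false = true
[1.1.1.1.3] NOT true = false
[1.1.1.1] exactly-one(true, true, false) = false
[1.1.1] NOT false = true
[1.1.2.1.1.2] true AND false = false
[1.1.2.1.1] true AND false = false
[1.1.2.1] NOT false = true
[1.1.2.2] exactly-one(false, false) = false
[1.1.2.3] false AND true AND false = false
[1.1.2] true AND false AND false = false
[1.1] exactly-one(true, false) = true
[1.2] false → true (antecedent false ⇒ implication holds) = true
[1] true AND true = true
[2] exactly-one(true, false, false) = true
[root] true AND true = true
Overall: true → enabled

Enabled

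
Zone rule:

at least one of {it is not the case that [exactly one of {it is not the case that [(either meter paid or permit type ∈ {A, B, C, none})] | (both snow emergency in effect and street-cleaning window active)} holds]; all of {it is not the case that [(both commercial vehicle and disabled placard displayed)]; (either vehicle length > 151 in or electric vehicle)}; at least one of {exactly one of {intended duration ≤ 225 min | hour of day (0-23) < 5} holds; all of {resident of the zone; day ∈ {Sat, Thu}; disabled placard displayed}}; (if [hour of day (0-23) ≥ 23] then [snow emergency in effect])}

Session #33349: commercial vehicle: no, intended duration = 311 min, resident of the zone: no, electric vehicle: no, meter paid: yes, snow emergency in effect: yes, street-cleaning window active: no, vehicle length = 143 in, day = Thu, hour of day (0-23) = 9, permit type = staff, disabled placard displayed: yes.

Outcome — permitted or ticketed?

Permitted

Atomic conditions:
  meter paid: yes → true
  permit type ∈ {A, B, C, none}: staff is not in the set → false
  snow emergency in effect: yes → true
  street-cleaning window active: no → false
  commercial vehicle: no → false
  disabled placard displayed: yes → true
  vehicle length > 151 in: 143 > 151 is false
  electric vehicle: no → false
  intended duration ≤ 225 min: 311 ≤ 225 is false
  hour of day (0-23) < 5: 9 < 5 is false
  resident of the zone: no → false
  day ∈ {Sat, Thu}: Thu is in the set → true
  hour of day (0-23) ≥ 23: 9 ≥ 23 is false
Combine:
[1.1.1.1] true OR false = true
[1.1.1] NOT true = false
[1.1.2] true AND false = false
[1.1] exactly-one(false, false) = false
[1] NOT false = true
[2.1.1] false AND true = false
[2.1] NOT false = true
[2.2] false OR false = false
[2] true AND false = false
[3.1] exactly-one(false, false) = false
[3.2] false AND true AND true = false
[3] false OR false = false
[4] false → true (antecedent false ⇒ implication holds) = true
[root] true OR false OR false OR true = true
Overall: true → permitted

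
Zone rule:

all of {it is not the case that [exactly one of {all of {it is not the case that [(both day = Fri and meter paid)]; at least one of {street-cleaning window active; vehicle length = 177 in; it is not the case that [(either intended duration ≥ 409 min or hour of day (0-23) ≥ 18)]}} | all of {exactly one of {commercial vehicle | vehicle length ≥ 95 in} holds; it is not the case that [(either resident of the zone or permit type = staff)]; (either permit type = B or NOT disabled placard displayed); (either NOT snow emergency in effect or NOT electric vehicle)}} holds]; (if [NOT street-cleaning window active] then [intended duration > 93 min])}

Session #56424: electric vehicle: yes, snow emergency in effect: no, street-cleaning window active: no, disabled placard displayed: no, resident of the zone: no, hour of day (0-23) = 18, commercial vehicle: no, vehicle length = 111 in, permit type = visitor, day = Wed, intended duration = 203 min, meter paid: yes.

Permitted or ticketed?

Ticketed

Atomic conditions:
  day = Fri: Wed == Fri is false
  meter paid: yes → true
  street-cleaning window active: no → false
  vehicle length = 177 in: 111 == 177 is false
  intended duration ≥ 409 min: 203 ≥ 409 is false
  hour of day (0-23) ≥ 18: 18 ≥ 18 is true
  commercial vehicle: no → false
  vehicle length ≥ 95 in: 111 ≥ 95 is true
  resident of the zone: no → false
  permit type = staff: visitor == staff is false
  permit type = B: visitor == B is false
  NOT disabled placard displayed: no → true
  NOT snow emergency in effect: no → true
  NOT electric vehicle: yes → false
  NOT street-cleaning window active: no → true
  intended duration > 93 min: 203 > 93 is true
Combine:
[1.1.1.1.1] false AND true = false
[1.1.1.1] NOT false = true
[1.1.1.2.3.1] false OR true = true
[1.1.1.2.3] NOT true = false
[1.1.1.2] false OR false OR false = false
[1.1.1] true AND false = false
[1.1.2.1] exactly-one(false, true) = true
[1.1.2.2.1] false OR false = false
[1.1.2.2] NOT false = true
[1.1.2.3] false OR true = true
[1.1.2.4] true OR false = true
[1.1.2] true AND true AND true AND true = true
[1.1] exactly-one(false, true) = true
[1] NOT true = false
[2] true → true = true
[root] false AND true = false
Overall: false → ticketed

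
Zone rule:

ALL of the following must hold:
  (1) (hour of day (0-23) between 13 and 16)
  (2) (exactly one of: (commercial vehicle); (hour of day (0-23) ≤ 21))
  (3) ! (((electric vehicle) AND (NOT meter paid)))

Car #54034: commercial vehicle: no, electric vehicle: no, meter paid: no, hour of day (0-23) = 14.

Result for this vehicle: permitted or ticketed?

Permitted

Atomic conditions:
  hour of day (0-23) between 13 and 16: 14 in [13, 16] is true
  commercial vehicle: no → false
  hour of day (0-23) ≤ 21: 14 ≤ 21 is true
  electric vehicle: no → false
  NOT meter paid: no → true
Combine:
[2] exactly-one(false, true) = true
[3.1] false AND true = false
[3] NOT false = true
[root] true AND true AND true = true
Overall: true → permitted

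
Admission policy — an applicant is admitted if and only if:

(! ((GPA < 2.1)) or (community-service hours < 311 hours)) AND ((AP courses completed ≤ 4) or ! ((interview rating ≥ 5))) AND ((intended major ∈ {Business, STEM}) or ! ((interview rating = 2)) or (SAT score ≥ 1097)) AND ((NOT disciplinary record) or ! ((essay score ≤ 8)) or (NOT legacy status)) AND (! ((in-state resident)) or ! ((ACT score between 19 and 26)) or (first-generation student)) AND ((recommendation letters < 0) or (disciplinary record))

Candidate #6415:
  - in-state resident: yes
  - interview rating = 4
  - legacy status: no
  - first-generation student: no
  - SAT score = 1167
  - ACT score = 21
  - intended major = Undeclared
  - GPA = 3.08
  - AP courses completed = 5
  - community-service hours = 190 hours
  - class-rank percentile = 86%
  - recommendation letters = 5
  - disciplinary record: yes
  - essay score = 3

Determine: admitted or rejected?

Rejected

Atomic conditions:
  GPA < 2.1: 3.08 < 2.1 is false
  community-service hours < 311 hours: 190 < 311 is true
  AP courses completed ≤ 4: 5 ≤ 4 is false
  interview rating ≥ 5: 4 ≥ 5 is false
  intended major ∈ {Business, STEM}: Undeclared is not in the set → false
  interview rating = 2: 4 == 2 is false
  SAT score ≥ 1097: 1167 ≥ 1097 is true
  NOT disciplinary record: yes → false
  essay score ≤ 8: 3 ≤ 8 is true
  NOT legacy status: no → true
  in-state resident: yes → true
  ACT score between 19 and 26: 21 in [19, 26] is true
  first-generation student: no → false
  recommendation letters < 0: 5 < 0 is false
  disciplinary record: yes → true
Combine:
[1.1] NOT false = true
[1] true OR true = true
[2.2] NOT false = true
[2] false OR true = true
[3.2] NOT false = true
[3] false OR true OR true = true
[4.2] NOT true = false
[4] false OR false OR true = true
[5.1] NOT true = false
[5.2] NOT true = false
[5] false OR false OR false = false
[6] false OR true = true
[root] true AND true AND true AND true AND false AND true = false
Overall: false → rejected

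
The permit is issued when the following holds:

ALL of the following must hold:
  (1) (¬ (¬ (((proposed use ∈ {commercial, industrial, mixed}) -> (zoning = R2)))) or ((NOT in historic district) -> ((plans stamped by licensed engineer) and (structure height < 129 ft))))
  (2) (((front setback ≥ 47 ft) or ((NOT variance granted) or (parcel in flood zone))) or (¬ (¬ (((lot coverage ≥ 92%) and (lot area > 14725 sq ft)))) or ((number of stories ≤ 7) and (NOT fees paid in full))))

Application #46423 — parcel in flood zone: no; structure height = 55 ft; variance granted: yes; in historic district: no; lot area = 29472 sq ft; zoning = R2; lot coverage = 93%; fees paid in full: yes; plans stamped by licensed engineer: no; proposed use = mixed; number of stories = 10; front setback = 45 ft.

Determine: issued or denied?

Atomic conditions:
  proposed use ∈ {commercial, industrial, mixed}: mixed is in the set → true
  zoning = R2: R2 == R2 is true
  NOT in historic district: no → true
  plans stamped by licensed engineer: no → false
  structure height < 129 ft: 55 < 129 is true
  front setback ≥ 47 ft: 45 ≥ 47 is false
  NOT variance granted: yes → false
  parcel in flood zone: no → false
  lot coverage ≥ 92%: 93 ≥ 92 is true
  lot area > 14725 sq ft: 29472 > 14725 is true
  number of stories ≤ 7: 10 ≤ 7 is false
  NOT fees paid in full: yes → false
Combine:
[1.1.1.1] true → true = true
[1.1.1] NOT true = false
[1.1] NOT false = true
[1.2.2] false AND true = false
[1.2] true → false = false
[1] true OR false = true
[2.1.2] false OR false = false
[2.1] false OR false = false
[2.2.1.1.1] true AND true = true
[2.2.1.1] NOT true = false
[2.2.1] NOT false = true
[2.2.2] false AND false = false
[2.2] true OR false = true
[2] false OR true = true
[root] true AND true = true
Overall: true → issued

Issued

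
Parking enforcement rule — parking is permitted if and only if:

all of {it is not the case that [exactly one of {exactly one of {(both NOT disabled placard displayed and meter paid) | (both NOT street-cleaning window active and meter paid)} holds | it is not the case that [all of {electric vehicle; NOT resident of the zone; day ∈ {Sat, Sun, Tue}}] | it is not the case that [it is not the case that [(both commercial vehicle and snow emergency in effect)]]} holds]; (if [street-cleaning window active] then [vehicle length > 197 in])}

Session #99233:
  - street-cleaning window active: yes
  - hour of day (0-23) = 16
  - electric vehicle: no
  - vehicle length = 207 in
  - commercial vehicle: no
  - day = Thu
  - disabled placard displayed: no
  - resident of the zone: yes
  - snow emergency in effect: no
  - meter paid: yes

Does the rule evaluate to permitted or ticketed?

Atomic conditions:
  NOT disabled placard displayed: no → true
  meter paid: yes → true
  NOT street-cleaning window active: yes → false
  electric vehicle: no → false
  NOT resident of the zone: yes → false
  day ∈ {Sat, Sun, Tue}: Thu is not in the set → false
  commercial vehicle: no → false
  snow emergency in effect: no → false
  street-cleaning window active: yes → true
  vehicle length > 197 in: 207 > 197 is true
Combine:
[1.1.1.1] true AND true = true
[1.1.1.2] false AND true = false
[1.1.1] exactly-one(true, false) = true
[1.1.2.1] false AND false AND false = false
[1.1.2] NOT false = true
[1.1.3.1.1] false AND false = false
[1.1.3.1] NOT false = true
[1.1.3] NOT true = false
[1.1] exactly-one(true, true, false) = false
[1] NOT false = true
[2] true → true = true
[root] true AND true = true
Overall: true → permitted

Permitted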